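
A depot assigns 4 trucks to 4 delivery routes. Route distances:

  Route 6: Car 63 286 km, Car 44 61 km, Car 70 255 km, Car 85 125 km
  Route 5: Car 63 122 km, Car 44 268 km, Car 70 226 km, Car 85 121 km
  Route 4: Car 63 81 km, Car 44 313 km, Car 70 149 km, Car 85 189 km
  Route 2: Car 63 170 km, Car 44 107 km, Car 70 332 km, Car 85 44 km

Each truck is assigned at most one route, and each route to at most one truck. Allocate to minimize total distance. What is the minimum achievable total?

Minimum total: 376 km

Optimal: Car 63→Route 5 (122 km), Car 44→Route 6 (61 km), Car 70→Route 4 (149 km), Car 85→Route 2 (44 km) — total 122+61+149+44 = 376 km.
Row-greedy (each truck in turn takes its cheapest remaining route) gives 412 km, worse by 36.
Swapping Car 44↔Car 85 (Car 44→Route 2 107 km, Car 85→Route 6 125 km) adds 127.
Checked against all permutations: 376 km is optimal.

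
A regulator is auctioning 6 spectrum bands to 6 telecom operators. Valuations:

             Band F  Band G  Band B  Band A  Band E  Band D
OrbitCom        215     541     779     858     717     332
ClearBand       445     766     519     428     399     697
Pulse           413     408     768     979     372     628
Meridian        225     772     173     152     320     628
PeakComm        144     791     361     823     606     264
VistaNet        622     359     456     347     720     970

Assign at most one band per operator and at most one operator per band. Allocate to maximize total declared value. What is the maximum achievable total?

Maximum total: $4551M

Optimal: OrbitCom→Band B ($779M), ClearBand→Band F ($445M), Pulse→Band A ($979M), Meridian→Band G ($772M), PeakComm→Band E ($606M), VistaNet→Band D ($970M) — total 779+445+979+772+606+970 = $4551M.
Column-greedy (each band in turn goes to its best remaining operator) gives $4198M, worse by 353.
Next-best assignment: OrbitCom→Band E, ClearBand→Band F, Pulse→Band B, Meridian→Band G, PeakComm→Band A, VistaNet→Band D = $4495M.
Checked against all permutations: $4551M is optimal.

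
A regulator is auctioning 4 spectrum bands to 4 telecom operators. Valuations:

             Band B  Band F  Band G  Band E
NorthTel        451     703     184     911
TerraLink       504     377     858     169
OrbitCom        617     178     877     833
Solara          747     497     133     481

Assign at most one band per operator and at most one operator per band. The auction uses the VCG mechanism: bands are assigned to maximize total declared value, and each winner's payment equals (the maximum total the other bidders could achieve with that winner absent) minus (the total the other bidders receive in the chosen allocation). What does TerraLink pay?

Efficient allocation: NorthTel→Band F ($703M), TerraLink→Band G ($858M), OrbitCom→Band E ($833M), Solara→Band B ($747M); total welfare W = $3141M.
TerraLink receives Band G at value $858M, so the others get W − 858 = $2283M.
Without TerraLink: best allocation of the remaining 3 bidders over all 4 bands is NorthTel→Band E ($911M), OrbitCom→Band G ($877M), Solara→Band B ($747M), total $2535M.
VCG payment = (others' best without TerraLink) − (others' welfare with TerraLink) = 2535 − 2283 = $252M.

TerraLink pays $252M.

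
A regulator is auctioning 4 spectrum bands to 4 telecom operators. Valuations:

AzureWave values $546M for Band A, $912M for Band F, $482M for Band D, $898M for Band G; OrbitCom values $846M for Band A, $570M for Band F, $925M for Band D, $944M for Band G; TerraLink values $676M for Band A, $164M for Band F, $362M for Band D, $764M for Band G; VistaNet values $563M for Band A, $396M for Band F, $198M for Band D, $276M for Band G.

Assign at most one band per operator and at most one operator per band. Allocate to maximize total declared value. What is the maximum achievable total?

Optimal: AzureWave→Band F ($912M), OrbitCom→Band D ($925M), TerraLink→Band G ($764M), VistaNet→Band A ($563M) — total 912+925+764+563 = $3164M.
Max-entry greedy (repeatedly take the single best remaining cell) gives $2730M, worse by 434.
Checked against all permutations: $3164M is optimal.

Max total: $3164M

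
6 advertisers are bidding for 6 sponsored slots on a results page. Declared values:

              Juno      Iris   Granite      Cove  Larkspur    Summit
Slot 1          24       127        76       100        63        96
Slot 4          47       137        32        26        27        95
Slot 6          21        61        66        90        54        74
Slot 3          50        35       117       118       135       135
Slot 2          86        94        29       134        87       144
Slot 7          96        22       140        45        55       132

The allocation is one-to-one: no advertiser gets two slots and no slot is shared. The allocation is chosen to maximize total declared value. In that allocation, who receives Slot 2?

Juno receives Slot 2.

Optimal: Juno→Slot 2 ($86), Iris→Slot 4 ($137), Granite→Slot 7 ($140), Cove→Slot 6 ($90), Larkspur→Slot 3 ($135), Summit→Slot 1 ($96) — total 86+137+140+90+135+96 = $684.
Column-greedy (each slot in turn goes to its best remaining advertiser) gives $673, worse by 11.
Swapping Granite↔Cove (Granite→Slot 6 $66, Cove→Slot 7 $45) loses 119.
No other one-to-one assignment exceeds $684.
Juno's own top slot is Slot 7 ($96), but forcing Juno→Slot 7 and reassigning the rest optimally gives only $678 — worse by 6.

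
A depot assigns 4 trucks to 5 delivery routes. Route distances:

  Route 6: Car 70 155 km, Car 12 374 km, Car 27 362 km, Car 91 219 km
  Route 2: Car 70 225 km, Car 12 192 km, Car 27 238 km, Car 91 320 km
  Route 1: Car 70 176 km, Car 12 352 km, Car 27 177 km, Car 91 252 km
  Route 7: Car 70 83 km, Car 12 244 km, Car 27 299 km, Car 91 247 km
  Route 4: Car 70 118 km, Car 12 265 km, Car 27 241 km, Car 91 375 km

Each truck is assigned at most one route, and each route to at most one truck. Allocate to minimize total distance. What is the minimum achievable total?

Treat this as an assignment problem: match each truck to one route.
Optimal: Car 70→Route 7 (83 km), Car 12→Route 2 (192 km), Car 27→Route 1 (177 km), Car 91→Route 6 (219 km) — total 83+192+177+219 = 671 km.
Column-greedy (each route in turn goes to its cheapest remaining truck) gives 771 km, worse by 100.
Next-best assignment: Car 70→Route 4, Car 12→Route 2, Car 27→Route 1, Car 91→Route 6 = 706 km.
Checked against all permutations: 671 km is optimal.

Minimum total: 671 km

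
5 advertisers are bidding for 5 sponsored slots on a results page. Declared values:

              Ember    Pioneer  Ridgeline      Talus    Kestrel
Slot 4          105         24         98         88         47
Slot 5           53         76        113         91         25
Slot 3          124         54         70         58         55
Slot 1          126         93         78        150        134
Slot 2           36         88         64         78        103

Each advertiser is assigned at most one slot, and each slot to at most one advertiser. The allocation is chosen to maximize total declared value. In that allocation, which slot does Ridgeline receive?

Ridgeline receives Slot 4.

Optimal: Ember→Slot 3 ($124), Pioneer→Slot 5 ($76), Ridgeline→Slot 4 ($98), Talus→Slot 1 ($150), Kestrel→Slot 2 ($103) — total 124+76+98+150+103 = $551.
Max-entry greedy (repeatedly take the single best remaining cell) gives $514, worse by 37.
Swapping Talus↔Ember (Talus→Slot 3 $58, Ember→Slot 1 $126) loses 90.
No other one-to-one assignment exceeds $551.
Ridgeline's own top slot is Slot 5 ($113), but forcing Ridgeline→Slot 5 and reassigning the rest optimally gives only $547 — worse by 4.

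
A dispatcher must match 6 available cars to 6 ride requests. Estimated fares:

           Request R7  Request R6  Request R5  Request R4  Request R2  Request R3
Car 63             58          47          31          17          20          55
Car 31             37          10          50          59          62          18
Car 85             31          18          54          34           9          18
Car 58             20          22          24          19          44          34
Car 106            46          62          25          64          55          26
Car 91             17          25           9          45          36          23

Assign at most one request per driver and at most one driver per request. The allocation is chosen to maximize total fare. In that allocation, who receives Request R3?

Treat this as an assignment problem: match each driver to one request.
Optimal: Car 63→Request R7 ($58), Car 31→Request R2 ($62), Car 85→Request R5 ($54), Car 58→Request R3 ($34), Car 106→Request R6 ($62), Car 91→Request R4 ($45) — total 58+62+54+34+62+45 = $315.
Row-greedy (each driver in turn takes its best remaining request) gives $297, worse by 18.
Checked against all permutations: $315 is optimal.
Car 58's own top request is Request R2 ($44), but forcing Car 58→Request R2 and reassigning the rest optimally gives only $300 — worse by 15.

Car 58 receives Request R3.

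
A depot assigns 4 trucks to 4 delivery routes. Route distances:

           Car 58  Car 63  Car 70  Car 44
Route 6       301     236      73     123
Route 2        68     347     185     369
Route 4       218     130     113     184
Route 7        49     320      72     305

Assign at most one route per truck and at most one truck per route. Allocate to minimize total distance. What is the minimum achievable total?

Optimal: Car 58→Route 2 (68 km), Car 63→Route 4 (130 km), Car 70→Route 7 (72 km), Car 44→Route 6 (123 km) — total 68+130+72+123 = 393 km.
Min-entry greedy (repeatedly take the single cheapest remaining cell) gives 621 km, worse by 228.
Next-best assignment: Car 58→Route 7, Car 63→Route 4, Car 70→Route 2, Car 44→Route 6 = 487 km.
Checked against all permutations: 393 km is optimal.

Min total: 393 km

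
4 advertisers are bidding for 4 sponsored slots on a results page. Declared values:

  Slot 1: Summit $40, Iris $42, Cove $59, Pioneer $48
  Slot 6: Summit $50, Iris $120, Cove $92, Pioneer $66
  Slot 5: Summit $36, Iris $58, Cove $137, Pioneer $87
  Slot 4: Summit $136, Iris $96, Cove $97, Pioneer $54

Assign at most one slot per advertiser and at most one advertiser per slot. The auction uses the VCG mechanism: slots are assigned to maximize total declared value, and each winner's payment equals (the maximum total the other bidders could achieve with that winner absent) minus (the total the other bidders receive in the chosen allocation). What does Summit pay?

Efficient allocation: Summit→Slot 4 ($136), Iris→Slot 6 ($120), Cove→Slot 5 ($137), Pioneer→Slot 1 ($48); total welfare W = $441.
Summit receives Slot 4 at value $136, so the others get W − 136 = $305.
Without Summit: best allocation of the remaining 3 bidders over all 4 slots is Iris→Slot 6 ($120), Cove→Slot 5 ($137), Pioneer→Slot 4 ($54), total $311.
VCG payment = (others' best without Summit) − (others' welfare with Summit) = 311 − 305 = $6.

Summit pays $6.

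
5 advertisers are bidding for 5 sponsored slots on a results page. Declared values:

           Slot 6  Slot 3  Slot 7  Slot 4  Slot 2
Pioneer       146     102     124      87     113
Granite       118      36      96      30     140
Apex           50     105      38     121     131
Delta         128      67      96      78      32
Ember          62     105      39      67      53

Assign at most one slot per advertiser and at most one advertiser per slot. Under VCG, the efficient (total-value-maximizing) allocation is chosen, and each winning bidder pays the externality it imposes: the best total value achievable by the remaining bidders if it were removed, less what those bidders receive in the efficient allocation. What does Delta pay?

Delta pays $22.

Efficient allocation: Pioneer→Slot 7 ($124), Granite→Slot 2 ($140), Apex→Slot 4 ($121), Delta→Slot 6 ($128), Ember→Slot 3 ($105); total welfare W = $618.
Delta receives Slot 6 at value $128, so the others get W − 128 = $490.
Without Delta: best allocation of the remaining 4 bidders over all 5 slots is Pioneer→Slot 6 ($146), Granite→Slot 2 ($140), Apex→Slot 4 ($121), Ember→Slot 3 ($105), total $512.
VCG payment = (others' best without Delta) − (others' welfare with Delta) = 512 − 490 = $22.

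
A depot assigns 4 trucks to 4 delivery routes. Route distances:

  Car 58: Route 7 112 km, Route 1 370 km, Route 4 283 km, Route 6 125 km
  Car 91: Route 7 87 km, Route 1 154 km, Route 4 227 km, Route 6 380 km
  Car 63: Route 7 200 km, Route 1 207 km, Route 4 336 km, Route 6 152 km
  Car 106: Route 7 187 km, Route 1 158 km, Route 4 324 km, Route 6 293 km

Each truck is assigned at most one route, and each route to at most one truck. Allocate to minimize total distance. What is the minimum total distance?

Minimum total: 649 km

Optimal: Car 58→Route 7 (112 km), Car 91→Route 4 (227 km), Car 63→Route 6 (152 km), Car 106→Route 1 (158 km) — total 112+227+152+158 = 649 km.
Row-greedy (each truck in turn takes its cheapest remaining route) gives 742 km, worse by 93.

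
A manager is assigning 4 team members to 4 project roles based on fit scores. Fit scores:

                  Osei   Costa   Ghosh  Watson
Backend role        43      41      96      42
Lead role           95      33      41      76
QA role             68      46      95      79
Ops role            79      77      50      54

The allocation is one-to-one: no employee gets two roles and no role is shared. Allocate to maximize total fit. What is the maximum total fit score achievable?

Maximum total: 347 pts

Optimal: Osei→Lead role (95 pts), Costa→Ops role (77 pts), Ghosh→Backend role (96 pts), Watson→QA role (79 pts) — total 95+77+96+79 = 347 pts.
Swapping Ghosh↔Osei (Ghosh→Lead role 41 pts, Osei→Backend role 43 pts) loses 107.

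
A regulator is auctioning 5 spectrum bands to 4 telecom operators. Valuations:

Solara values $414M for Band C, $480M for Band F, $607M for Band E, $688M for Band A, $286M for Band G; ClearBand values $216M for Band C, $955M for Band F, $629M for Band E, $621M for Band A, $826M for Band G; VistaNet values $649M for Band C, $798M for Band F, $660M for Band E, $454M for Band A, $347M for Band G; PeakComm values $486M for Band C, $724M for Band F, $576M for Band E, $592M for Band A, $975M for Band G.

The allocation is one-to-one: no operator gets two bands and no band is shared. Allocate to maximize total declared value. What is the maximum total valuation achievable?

Optimal: Solara→Band A ($688M), ClearBand→Band F ($955M), VistaNet→Band E ($660M), PeakComm→Band G ($975M) — total 688+955+660+975 = $3278M.
Column-greedy (each band in turn goes to its best remaining operator) gives $2803M, worse by 475.
Swapping VistaNet↔ClearBand (VistaNet→Band F $798M, ClearBand→Band E $629M) loses 188.
No other one-to-one assignment exceeds $3278M.

Max total: $3278M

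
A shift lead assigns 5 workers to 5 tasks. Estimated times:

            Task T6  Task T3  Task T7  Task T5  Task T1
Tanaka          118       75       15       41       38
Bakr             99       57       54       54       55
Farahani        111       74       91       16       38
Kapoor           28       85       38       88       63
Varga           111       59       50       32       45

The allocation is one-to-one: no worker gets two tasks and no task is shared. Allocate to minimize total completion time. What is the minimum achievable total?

Min total: 161 min

This is a one-to-one assignment (minimum-cost bipartite matching).
Optimal: Tanaka→Task T7 (15 min), Bakr→Task T3 (57 min), Farahani→Task T5 (16 min), Kapoor→Task T6 (28 min), Varga→Task T1 (45 min) — total 15+57+16+28+45 = 161 min.
Row-greedy (each worker in turn takes its cheapest remaining task) gives 194 min, worse by 33.
Next-best assignment: Tanaka→Task T7, Bakr→Task T3, Farahani→Task T1, Kapoor→Task T6, Varga→Task T5 = 170 min.
No other one-to-one assignment undercuts 161 min.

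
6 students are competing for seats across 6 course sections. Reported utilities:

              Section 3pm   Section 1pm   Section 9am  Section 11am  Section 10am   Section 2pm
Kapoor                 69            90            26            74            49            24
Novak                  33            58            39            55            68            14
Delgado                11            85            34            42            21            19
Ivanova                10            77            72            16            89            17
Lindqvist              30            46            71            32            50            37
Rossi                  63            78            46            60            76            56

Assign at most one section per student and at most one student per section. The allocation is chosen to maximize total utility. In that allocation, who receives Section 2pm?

Rossi receives Section 2pm.

Optimal: Kapoor→Section 3pm (69 points), Novak→Section 11am (55 points), Delgado→Section 1pm (85 points), Ivanova→Section 10am (89 points), Lindqvist→Section 9am (71 points), Rossi→Section 2pm (56 points) — total 69+55+85+89+71+56 = 425 points.
Column-greedy (each section in turn goes to its best remaining student) gives 391 points, worse by 34.
No other one-to-one assignment exceeds 425 points.
Rossi's own top section is Section 1pm (78 points), but forcing Rossi→Section 1pm and reassigning the rest optimally gives only 381 points — worse by 44.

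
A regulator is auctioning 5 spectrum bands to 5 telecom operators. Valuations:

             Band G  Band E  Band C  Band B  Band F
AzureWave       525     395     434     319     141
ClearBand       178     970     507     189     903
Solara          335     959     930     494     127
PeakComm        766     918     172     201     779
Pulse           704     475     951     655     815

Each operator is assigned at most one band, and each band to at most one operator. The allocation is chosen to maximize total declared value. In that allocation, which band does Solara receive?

Solara receives Band C.

This is the linear assignment problem.
Optimal: AzureWave→Band G ($525M), ClearBand→Band F ($903M), Solara→Band C ($930M), PeakComm→Band E ($918M), Pulse→Band B ($655M) — total 525+903+930+918+655 = $3931M.
Next-best assignment: AzureWave→Band B, ClearBand→Band F, Solara→Band E, PeakComm→Band G, Pulse→Band C = $3898M.
Swapping PeakComm↔Solara (PeakComm→Band C $172M, Solara→Band E $959M) loses 717.
Solara's own top band is Band E ($959M), but forcing Solara→Band E and reassigning the rest optimally gives only $3898M — worse by 33.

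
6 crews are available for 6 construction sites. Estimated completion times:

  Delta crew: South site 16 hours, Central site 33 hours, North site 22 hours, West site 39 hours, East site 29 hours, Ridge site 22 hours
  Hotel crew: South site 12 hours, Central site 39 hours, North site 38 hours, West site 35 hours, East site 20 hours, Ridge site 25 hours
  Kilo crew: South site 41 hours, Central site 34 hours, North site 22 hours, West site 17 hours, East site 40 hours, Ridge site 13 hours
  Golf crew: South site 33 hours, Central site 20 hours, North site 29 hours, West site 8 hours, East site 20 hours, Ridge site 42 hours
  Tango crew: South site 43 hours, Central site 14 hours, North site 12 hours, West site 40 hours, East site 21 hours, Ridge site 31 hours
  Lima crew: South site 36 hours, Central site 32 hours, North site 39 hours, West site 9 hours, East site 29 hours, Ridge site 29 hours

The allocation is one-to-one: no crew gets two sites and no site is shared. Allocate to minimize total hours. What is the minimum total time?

Minimum total: 90 hours

Treat this as an assignment problem: match each crew to one site.
Optimal: Delta crew→South site (16 hours), Hotel crew→East site (20 hours), Kilo crew→Ridge site (13 hours), Golf crew→Central site (20 hours), Tango crew→North site (12 hours), Lima crew→West site (9 hours) — total 16+20+13+20+12+9 = 90 hours.
Row-greedy (each crew in turn takes its cheapest remaining site) gives 101 hours, worse by 11.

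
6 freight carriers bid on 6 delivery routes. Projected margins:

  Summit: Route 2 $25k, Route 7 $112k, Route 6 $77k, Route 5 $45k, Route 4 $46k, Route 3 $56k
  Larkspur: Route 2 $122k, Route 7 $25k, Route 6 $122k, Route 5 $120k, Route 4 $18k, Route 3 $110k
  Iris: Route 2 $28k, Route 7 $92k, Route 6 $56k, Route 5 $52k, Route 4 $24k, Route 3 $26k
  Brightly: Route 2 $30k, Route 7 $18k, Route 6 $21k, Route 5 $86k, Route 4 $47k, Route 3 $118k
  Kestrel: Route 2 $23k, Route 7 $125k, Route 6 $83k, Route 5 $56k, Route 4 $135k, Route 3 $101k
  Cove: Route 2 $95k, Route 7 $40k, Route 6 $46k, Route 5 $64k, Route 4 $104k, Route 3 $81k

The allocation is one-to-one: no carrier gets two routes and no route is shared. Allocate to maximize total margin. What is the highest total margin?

This is a one-to-one assignment (maximum-weight bipartite matching).
Optimal: Summit→Route 6 ($77k), Larkspur→Route 5 ($120k), Iris→Route 7 ($92k), Brightly→Route 3 ($118k), Kestrel→Route 4 ($135k), Cove→Route 2 ($95k) — total 77+120+92+118+135+95 = $637k.
Max-entry greedy (repeatedly take the single best remaining cell) gives $607k, worse by 30.
Next-best assignment: Summit→Route 7, Larkspur→Route 5, Iris→Route 6, Brightly→Route 3, Kestrel→Route 4, Cove→Route 2 = $636k.

Maximum total: $637k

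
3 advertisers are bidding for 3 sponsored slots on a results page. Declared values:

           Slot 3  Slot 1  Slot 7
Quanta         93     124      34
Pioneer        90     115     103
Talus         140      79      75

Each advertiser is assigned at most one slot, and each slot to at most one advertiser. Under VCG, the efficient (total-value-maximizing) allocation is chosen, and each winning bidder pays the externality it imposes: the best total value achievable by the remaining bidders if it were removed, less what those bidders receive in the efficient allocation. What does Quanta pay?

Quanta pays $12.

Efficient allocation: Quanta→Slot 1 ($124), Pioneer→Slot 7 ($103), Talus→Slot 3 ($140); total welfare W = $367.
Quanta receives Slot 1 at value $124, so the others get W − 124 = $243.
Without Quanta: best allocation of the remaining 2 bidders over all 3 slots is Pioneer→Slot 1 ($115), Talus→Slot 3 ($140), total $255.
VCG payment = (others' best without Quanta) − (others' welfare with Quanta) = 255 − 243 = $12.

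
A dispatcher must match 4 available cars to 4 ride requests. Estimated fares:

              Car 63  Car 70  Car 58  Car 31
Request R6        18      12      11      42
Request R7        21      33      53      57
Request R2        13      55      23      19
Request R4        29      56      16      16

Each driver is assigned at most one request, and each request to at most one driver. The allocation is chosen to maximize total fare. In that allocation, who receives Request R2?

This is a one-to-one assignment (maximum-weight bipartite matching).
Optimal: Car 63→Request R4 ($29), Car 70→Request R2 ($55), Car 58→Request R7 ($53), Car 31→Request R6 ($42) — total 29+55+53+42 = $179.
Max-entry greedy (repeatedly take the single best remaining cell) gives $154, worse by 25.
Next-best assignment: Car 63→Request R2, Car 70→Request R4, Car 58→Request R7, Car 31→Request R6 = $164.
No other one-to-one assignment exceeds $179.
Car 70's own top request is Request R4 ($56), but forcing Car 70→Request R4 and reassigning the rest optimally gives only $164 — worse by 15.

Car 70 receives Request R2.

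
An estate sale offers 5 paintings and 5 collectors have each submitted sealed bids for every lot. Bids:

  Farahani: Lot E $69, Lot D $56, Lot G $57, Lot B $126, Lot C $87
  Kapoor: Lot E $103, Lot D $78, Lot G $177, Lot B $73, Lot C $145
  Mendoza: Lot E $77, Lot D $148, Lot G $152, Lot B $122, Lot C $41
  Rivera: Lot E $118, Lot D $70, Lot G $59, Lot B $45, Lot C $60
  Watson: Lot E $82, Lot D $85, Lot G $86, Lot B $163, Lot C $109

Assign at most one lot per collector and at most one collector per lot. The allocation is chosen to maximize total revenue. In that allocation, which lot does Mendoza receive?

This is the linear assignment problem.
Optimal: Farahani→Lot C ($87), Kapoor→Lot G ($177), Mendoza→Lot D ($148), Rivera→Lot E ($118), Watson→Lot B ($163) — total 87+177+148+118+163 = $693.
Row-greedy (each collector in turn takes its best remaining lot) gives $678, worse by 15.
Mendoza's own top lot is Lot G ($152), but forcing Mendoza→Lot G and reassigning the rest optimally gives only $634 — worse by 59.

Mendoza receives Lot D.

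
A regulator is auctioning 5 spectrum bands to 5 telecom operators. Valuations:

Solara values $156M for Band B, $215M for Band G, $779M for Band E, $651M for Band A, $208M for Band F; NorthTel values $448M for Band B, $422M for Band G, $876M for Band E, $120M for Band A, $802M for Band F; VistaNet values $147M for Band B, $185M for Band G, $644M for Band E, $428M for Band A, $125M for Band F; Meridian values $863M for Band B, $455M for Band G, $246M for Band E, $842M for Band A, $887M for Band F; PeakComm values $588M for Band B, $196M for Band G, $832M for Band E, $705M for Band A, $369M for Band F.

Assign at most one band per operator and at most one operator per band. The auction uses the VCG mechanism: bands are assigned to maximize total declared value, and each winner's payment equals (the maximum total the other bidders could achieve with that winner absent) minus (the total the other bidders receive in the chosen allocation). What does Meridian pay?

Efficient allocation: Solara→Band E ($779M), NorthTel→Band F ($802M), VistaNet→Band G ($185M), Meridian→Band B ($863M), PeakComm→Band A ($705M); total welfare W = $3334M.
Meridian receives Band B at value $863M, so the others get W − 863 = $2471M.
Without Meridian: best allocation of the remaining 4 bidders over all 5 bands is Solara→Band A ($651M), NorthTel→Band F ($802M), VistaNet→Band E ($644M), PeakComm→Band B ($588M), total $2685M.
VCG payment = (others' best without Meridian) − (others' welfare with Meridian) = 2685 − 2471 = $214M.

Meridian pays $214M.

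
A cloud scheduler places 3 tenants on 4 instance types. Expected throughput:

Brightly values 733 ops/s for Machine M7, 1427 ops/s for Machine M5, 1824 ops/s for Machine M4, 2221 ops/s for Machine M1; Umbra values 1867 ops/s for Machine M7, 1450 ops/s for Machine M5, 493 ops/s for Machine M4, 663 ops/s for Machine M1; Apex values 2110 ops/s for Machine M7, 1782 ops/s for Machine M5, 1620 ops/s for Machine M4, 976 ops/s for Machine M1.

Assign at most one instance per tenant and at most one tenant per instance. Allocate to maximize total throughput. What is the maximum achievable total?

Max total: 5870 ops/s

Optimal: Brightly→Machine M1 (2221 ops/s), Umbra→Machine M7 (1867 ops/s), Apex→Machine M5 (1782 ops/s) — total 2221+1867+1782 = 5870 ops/s.
Column-greedy (each instance in turn goes to its best remaining tenant) gives 5384 ops/s, worse by 486.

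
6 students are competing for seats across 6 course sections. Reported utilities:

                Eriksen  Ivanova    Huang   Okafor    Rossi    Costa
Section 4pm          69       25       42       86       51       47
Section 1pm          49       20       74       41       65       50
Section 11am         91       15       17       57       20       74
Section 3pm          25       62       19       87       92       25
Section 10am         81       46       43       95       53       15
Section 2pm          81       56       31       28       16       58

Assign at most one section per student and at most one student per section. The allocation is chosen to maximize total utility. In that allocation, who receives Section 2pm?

Ivanova receives Section 2pm.

Optimal: Eriksen→Section 10am (81 points), Ivanova→Section 2pm (56 points), Huang→Section 1pm (74 points), Okafor→Section 4pm (86 points), Rossi→Section 3pm (92 points), Costa→Section 11am (74 points) — total 81+56+74+86+92+74 = 463 points.
Column-greedy (each section in turn goes to its best remaining student) gives 447 points, worse by 16.
Swapping Eriksen↔Rossi (Eriksen→Section 3pm 25 points, Rossi→Section 10am 53 points) loses 95.
Ivanova's own top section is Section 3pm (62 points), but forcing Ivanova→Section 3pm and reassigning the rest optimally gives only 437 points — worse by 26.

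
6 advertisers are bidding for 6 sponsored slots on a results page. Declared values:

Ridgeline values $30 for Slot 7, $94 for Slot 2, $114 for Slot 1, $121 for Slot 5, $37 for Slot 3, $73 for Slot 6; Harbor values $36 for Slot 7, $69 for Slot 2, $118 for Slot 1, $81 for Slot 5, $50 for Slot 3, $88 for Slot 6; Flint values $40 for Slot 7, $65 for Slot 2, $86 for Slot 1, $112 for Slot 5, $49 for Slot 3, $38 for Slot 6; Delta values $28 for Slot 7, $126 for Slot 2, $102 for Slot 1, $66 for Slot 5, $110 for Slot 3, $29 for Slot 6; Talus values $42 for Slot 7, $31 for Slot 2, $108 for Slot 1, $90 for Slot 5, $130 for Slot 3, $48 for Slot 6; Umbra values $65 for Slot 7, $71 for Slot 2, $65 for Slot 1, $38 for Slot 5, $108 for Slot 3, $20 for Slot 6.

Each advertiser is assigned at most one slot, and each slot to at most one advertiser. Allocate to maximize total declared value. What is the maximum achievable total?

Max total: $635

Optimal: Ridgeline→Slot 1 ($114), Harbor→Slot 6 ($88), Flint→Slot 5 ($112), Delta→Slot 2 ($126), Talus→Slot 3 ($130), Umbra→Slot 7 ($65) — total 114+88+112+126+130+65 = $635.
Row-greedy (each advertiser in turn takes its best remaining slot) gives $527, worse by 108.
Next-best assignment: Ridgeline→Slot 6, Harbor→Slot 1, Flint→Slot 5, Delta→Slot 2, Talus→Slot 3, Umbra→Slot 7 = $624.
Swapping Harbor↔Talus (Harbor→Slot 3 $50, Talus→Slot 6 $48) loses 120.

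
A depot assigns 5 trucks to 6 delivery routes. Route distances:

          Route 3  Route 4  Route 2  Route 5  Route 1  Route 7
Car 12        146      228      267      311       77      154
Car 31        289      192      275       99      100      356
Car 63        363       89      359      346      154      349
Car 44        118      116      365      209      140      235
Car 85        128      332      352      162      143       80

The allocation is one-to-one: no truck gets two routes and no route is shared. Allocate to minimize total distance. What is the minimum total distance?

Optimal: Car 12→Route 1 (77 km), Car 31→Route 5 (99 km), Car 63→Route 4 (89 km), Car 44→Route 3 (118 km), Car 85→Route 7 (80 km) — total 77+99+89+118+80 = 463 km.
Column-greedy (each route in turn goes to its cheapest remaining truck) gives 716 km, worse by 253.
Next-best assignment: Car 12→Route 3, Car 31→Route 5, Car 63→Route 4, Car 44→Route 1, Car 85→Route 7 = 554 km.
No other one-to-one assignment undercuts 463 km.

Min total: 463 km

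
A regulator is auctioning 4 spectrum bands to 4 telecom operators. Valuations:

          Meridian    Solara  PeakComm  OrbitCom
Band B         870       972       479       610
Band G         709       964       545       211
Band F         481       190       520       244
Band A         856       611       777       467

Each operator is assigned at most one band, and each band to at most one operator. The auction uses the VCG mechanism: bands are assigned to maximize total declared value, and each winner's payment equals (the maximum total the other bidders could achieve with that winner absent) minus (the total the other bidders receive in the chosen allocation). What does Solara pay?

Solara pays $110M.

Efficient allocation: Meridian→Band A ($856M), Solara→Band G ($964M), PeakComm→Band F ($520M), OrbitCom→Band B ($610M); total welfare W = $2950M.
Solara receives Band G at value $964M, so the others get W − 964 = $1986M.
Without Solara: best allocation of the remaining 3 bidders over all 4 bands is Meridian→Band G ($709M), PeakComm→Band A ($777M), OrbitCom→Band B ($610M), total $2096M.
VCG payment = (others' best without Solara) − (others' welfare with Solara) = 2096 − 1986 = $110M.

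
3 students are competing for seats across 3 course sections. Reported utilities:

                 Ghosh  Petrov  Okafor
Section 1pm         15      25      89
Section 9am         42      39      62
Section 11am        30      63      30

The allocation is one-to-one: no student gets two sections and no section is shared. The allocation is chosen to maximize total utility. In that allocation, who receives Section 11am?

Petrov receives Section 11am.

Optimal: Ghosh→Section 9am (42 points), Petrov→Section 11am (63 points), Okafor→Section 1pm (89 points) — total 42+63+89 = 194 points.
Next-best assignment: Ghosh→Section 11am, Petrov→Section 9am, Okafor→Section 1pm = 158 points.
Checked against all permutations: 194 points is optimal.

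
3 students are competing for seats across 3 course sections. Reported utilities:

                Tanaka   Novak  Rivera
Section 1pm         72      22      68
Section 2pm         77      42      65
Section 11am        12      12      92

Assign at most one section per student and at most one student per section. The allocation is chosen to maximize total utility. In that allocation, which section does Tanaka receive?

Treat this as an assignment problem: match each student to one section.
Optimal: Tanaka→Section 1pm (72 points), Novak→Section 2pm (42 points), Rivera→Section 11am (92 points) — total 72+42+92 = 206 points.
Max-entry greedy (repeatedly take the single best remaining cell) gives 191 points, worse by 15.
Swapping Tanaka↔Novak (Tanaka→Section 2pm 77 points, Novak→Section 1pm 22 points) loses 15.
Tanaka's own top section is Section 2pm (77 points), but forcing Tanaka→Section 2pm and reassigning the rest optimally gives only 191 points — worse by 15.

Tanaka receives Section 1pm.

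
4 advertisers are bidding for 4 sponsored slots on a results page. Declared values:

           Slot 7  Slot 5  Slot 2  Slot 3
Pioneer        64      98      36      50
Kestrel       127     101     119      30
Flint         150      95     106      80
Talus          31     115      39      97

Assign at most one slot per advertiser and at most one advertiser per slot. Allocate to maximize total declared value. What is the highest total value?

Optimal: Pioneer→Slot 5 ($98), Kestrel→Slot 2 ($119), Flint→Slot 7 ($150), Talus→Slot 3 ($97) — total 98+119+150+97 = $464.
Row-greedy (each advertiser in turn takes its best remaining slot) gives $428, worse by 36.
No other one-to-one assignment exceeds $464.

Maximum total: $464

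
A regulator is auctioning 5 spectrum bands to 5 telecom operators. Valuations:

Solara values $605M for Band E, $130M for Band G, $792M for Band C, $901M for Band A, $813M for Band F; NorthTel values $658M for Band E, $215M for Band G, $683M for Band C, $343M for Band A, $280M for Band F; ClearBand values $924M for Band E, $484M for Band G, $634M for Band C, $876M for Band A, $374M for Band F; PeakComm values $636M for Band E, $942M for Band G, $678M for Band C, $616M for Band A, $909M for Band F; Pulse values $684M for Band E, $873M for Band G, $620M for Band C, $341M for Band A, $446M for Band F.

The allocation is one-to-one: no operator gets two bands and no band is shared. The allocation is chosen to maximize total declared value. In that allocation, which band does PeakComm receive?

PeakComm receives Band F.

Treat this as an assignment problem: match each operator to one band.
Optimal: Solara→Band A ($901M), NorthTel→Band C ($683M), ClearBand→Band E ($924M), PeakComm→Band F ($909M), Pulse→Band G ($873M) — total 901+683+924+909+873 = $4290M.
Column-greedy (each band in turn goes to its best remaining operator) gives $3447M, worse by 843.
Next-best assignment: Solara→Band C, NorthTel→Band E, ClearBand→Band A, PeakComm→Band F, Pulse→Band G = $4108M.
Checked against all permutations: $4290M is optimal.
PeakComm's own top band is Band G ($942M), but forcing PeakComm→Band G and reassigning the rest optimally gives only $3998M — worse by 292.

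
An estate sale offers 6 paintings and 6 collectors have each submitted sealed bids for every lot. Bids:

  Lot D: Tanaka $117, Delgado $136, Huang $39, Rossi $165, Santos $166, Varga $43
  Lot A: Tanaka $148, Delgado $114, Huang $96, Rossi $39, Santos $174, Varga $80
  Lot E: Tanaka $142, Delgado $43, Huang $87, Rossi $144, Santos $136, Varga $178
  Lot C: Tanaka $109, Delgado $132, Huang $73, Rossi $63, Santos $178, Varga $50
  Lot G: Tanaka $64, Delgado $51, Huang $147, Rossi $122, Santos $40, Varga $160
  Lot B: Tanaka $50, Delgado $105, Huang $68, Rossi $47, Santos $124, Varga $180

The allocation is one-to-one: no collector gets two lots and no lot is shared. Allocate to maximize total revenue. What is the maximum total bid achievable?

Optimal: Tanaka→Lot E ($142), Delgado→Lot C ($132), Huang→Lot G ($147), Rossi→Lot D ($165), Santos→Lot A ($174), Varga→Lot B ($180) — total 142+132+147+165+174+180 = $940.
Column-greedy (each lot in turn goes to its best remaining collector) gives $818, worse by 122.

Maximum total: $940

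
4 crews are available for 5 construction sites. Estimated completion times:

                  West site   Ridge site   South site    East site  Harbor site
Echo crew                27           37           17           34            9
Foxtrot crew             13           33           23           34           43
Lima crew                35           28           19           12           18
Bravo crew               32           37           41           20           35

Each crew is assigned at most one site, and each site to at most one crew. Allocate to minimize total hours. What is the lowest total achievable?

Minimum total: 61 hours

Optimal: Echo crew→Harbor site (9 hours), Foxtrot crew→West site (13 hours), Lima crew→South site (19 hours), Bravo crew→East site (20 hours) — total 9+13+19+20 = 61 hours.
Column-greedy (each site in turn goes to its cheapest remaining crew) gives 78 hours, worse by 17.
Next-best assignment: Echo crew→South site, Foxtrot crew→West site, Lima crew→Harbor site, Bravo crew→East site = 68 hours.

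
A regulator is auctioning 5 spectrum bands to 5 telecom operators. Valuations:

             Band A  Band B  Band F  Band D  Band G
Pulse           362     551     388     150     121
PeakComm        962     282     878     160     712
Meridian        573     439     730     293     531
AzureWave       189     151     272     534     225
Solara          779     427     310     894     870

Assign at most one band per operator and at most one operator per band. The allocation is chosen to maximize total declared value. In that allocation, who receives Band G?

Optimal: Pulse→Band B ($551M), PeakComm→Band A ($962M), Meridian→Band F ($730M), AzureWave→Band D ($534M), Solara→Band G ($870M) — total 551+962+730+534+870 = $3647M.
Swapping AzureWave↔Pulse (AzureWave→Band B $151M, Pulse→Band D $150M) loses 784.
Solara's own top band is Band D ($894M), but forcing Solara→Band D and reassigning the rest optimally gives only $3362M — worse by 285.

Solara receives Band G.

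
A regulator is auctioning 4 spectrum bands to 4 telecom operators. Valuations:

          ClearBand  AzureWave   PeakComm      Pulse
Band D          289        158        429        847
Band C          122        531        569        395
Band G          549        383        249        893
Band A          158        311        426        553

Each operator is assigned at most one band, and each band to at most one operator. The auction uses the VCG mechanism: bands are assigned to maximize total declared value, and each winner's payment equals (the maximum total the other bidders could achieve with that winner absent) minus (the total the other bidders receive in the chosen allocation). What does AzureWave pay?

Efficient allocation: ClearBand→Band G ($549M), AzureWave→Band C ($531M), PeakComm→Band A ($426M), Pulse→Band D ($847M); total welfare W = $2353M.
AzureWave receives Band C at value $531M, so the others get W − 531 = $1822M.
Without AzureWave: best allocation of the remaining 3 bidders over all 4 bands is ClearBand→Band G ($549M), PeakComm→Band C ($569M), Pulse→Band D ($847M), total $1965M.
VCG payment = (others' best without AzureWave) − (others' welfare with AzureWave) = 1965 − 1822 = $143M.

AzureWave pays $143M.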